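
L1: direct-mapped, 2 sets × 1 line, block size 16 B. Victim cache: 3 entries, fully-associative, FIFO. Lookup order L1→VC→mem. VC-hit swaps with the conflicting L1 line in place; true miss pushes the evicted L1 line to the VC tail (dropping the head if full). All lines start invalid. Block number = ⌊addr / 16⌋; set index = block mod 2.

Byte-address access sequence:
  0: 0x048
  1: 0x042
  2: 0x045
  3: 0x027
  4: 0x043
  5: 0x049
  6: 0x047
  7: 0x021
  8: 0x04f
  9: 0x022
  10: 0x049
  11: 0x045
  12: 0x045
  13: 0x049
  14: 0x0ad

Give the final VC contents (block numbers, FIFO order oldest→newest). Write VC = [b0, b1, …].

VC = [2, 4]

0: 0x48 (blk 4, set 0) → MISS  vc=[]
1: 0x42 (blk 4, set 0) → L1-HIT  vc=[]
2: 0x45 (blk 4, set 0) → L1-HIT  vc=[]
3: 0x27 (blk 2, set 0) → MISS  vc=[4]
4: 0x43 (blk 4, set 0) → VC-HIT  vc=[2]
5: 0x49 (blk 4, set 0) → L1-HIT  vc=[2]
6: 0x47 (blk 4, set 0) → L1-HIT  vc=[2]
7: 0x21 (blk 2, set 0) → VC-HIT  vc=[4]
8: 0x4f (blk 4, set 0) → VC-HIT  vc=[2]
9: 0x22 (blk 2, set 0) → VC-HIT  vc=[4]
10: 0x49 (blk 4, set 0) → VC-HIT  vc=[2]
11: 0x45 (blk 4, set 0) → L1-HIT  vc=[2]
12: 0x45 (blk 4, set 0) → L1-HIT  vc=[2]
13: 0x49 (blk 4, set 0) → L1-HIT  vc=[2]
14: 0xad (blk 10, set 0) → MISS  vc=[2, 4]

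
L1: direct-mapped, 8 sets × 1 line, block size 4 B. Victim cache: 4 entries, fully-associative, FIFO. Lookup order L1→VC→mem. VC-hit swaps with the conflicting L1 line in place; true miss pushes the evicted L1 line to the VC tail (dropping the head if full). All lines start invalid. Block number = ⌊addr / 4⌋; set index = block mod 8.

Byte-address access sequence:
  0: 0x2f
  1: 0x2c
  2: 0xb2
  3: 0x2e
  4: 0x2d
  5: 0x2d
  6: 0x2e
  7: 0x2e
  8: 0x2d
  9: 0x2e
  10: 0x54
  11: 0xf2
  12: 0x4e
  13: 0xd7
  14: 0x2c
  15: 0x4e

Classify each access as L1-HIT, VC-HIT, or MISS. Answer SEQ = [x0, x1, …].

#0 0x2f→b11/s3 MISS; vc=[]
#1 0x2c→b11/s3 L1-HIT; vc=[]
#2 0xb2→b44/s4 MISS; vc=[]
#3 0x2e→b11/s3 L1-HIT; vc=[]
#4 0x2d→b11/s3 L1-HIT; vc=[]
#5 0x2d→b11/s3 L1-HIT; vc=[]
#6 0x2e→b11/s3 L1-HIT; vc=[]
#7 0x2e→b11/s3 L1-HIT; vc=[]
#8 0x2d→b11/s3 L1-HIT; vc=[]
#9 0x2e→b11/s3 L1-HIT; vc=[]
#10 0x54→b21/s5 MISS; vc=[]
#11 0xf2→b60/s4 MISS; vc=[44]
#12 0x4e→b19/s3 MISS; vc=[44,11]
#13 0xd7→b53/s5 MISS; vc=[44,11,21]
#14 0x2c→b11/s3 VC-HIT; vc=[44,19,21]
#15 0x4e→b19/s3 VC-HIT; vc=[44,11,21]

SEQ = [MISS, L1-HIT, MISS, L1-HIT, L1-HIT, L1-HIT, L1-HIT, L1-HIT, L1-HIT, L1-HIT, MISS, MISS, MISS, MISS, VC-HIT, VC-HIT]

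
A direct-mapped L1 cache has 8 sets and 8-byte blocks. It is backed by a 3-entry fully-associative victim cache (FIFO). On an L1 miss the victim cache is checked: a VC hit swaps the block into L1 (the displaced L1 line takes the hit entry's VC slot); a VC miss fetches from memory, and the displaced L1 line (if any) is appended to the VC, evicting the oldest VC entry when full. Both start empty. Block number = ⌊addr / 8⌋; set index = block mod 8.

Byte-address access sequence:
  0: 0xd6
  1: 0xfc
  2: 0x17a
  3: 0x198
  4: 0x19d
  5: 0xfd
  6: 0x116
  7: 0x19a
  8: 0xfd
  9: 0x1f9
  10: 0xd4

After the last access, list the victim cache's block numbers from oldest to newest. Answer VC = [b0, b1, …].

VC = [47, 34, 31]

#0 0xd6→b26/s2 MISS; vc=[]
#1 0xfc→b31/s7 MISS; vc=[]
#2 0x17a→b47/s7 MISS; vc=[31]
#3 0x198→b51/s3 MISS; vc=[31]
#4 0x19d→b51/s3 L1-HIT; vc=[31]
#5 0xfd→b31/s7 VC-HIT; vc=[47]
#6 0x116→b34/s2 MISS; vc=[47,26]
#7 0x19a→b51/s3 L1-HIT; vc=[47,26]
#8 0xfd→b31/s7 L1-HIT; vc=[47,26]
#9 0x1f9→b63/s7 MISS; vc=[47,26,31]
#10 0xd4→b26/s2 VC-HIT; vc=[47,34,31]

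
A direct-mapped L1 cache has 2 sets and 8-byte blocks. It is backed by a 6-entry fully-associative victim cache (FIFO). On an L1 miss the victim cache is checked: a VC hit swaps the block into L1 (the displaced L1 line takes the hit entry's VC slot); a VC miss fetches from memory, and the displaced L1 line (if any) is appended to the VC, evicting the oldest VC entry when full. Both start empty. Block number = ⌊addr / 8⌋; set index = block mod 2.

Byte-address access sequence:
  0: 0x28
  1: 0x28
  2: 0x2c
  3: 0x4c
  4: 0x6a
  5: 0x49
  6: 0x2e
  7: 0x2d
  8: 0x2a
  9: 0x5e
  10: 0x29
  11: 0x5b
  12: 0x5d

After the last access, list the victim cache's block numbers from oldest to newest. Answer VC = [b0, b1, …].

VC = [9, 13, 5]

  [0] addr=0x28 blk=5 s=1: MISS | VC []
  [1] addr=0x28 blk=5 s=1: L1-HIT | VC []
  [2] addr=0x2c blk=5 s=1: L1-HIT | VC []
  [3] addr=0x4c blk=9 s=1: MISS | VC [5]
  [4] addr=0x6a blk=13 s=1: MISS | VC [5, 9]
  [5] addr=0x49 blk=9 s=1: VC-HIT | VC [5, 13]
  [6] addr=0x2e blk=5 s=1: VC-HIT | VC [9, 13]
  [7] addr=0x2d blk=5 s=1: L1-HIT | VC [9, 13]
  [8] addr=0x2a blk=5 s=1: L1-HIT | VC [9, 13]
  [9] addr=0x5e blk=11 s=1: MISS | VC [9, 13, 5]
  [10] addr=0x29 blk=5 s=1: VC-HIT | VC [9, 13, 11]
  [11] addr=0x5b blk=11 s=1: VC-HIT | VC [9, 13, 5]
  [12] addr=0x5d blk=11 s=1: L1-HIT | VC [9, 13, 5]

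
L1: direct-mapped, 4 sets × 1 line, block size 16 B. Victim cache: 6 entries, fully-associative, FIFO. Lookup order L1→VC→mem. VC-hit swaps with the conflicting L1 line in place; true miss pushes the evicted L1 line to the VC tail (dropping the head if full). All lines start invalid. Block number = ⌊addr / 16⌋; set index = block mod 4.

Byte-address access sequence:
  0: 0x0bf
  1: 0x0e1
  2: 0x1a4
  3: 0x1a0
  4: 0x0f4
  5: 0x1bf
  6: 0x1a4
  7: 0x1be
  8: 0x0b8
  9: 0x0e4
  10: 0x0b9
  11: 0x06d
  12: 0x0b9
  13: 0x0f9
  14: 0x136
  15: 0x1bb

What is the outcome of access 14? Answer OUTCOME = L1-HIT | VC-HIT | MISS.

0: 0xbf (blk 11, set 3) → MISS  vc=[]
1: 0xe1 (blk 14, set 2) → MISS  vc=[]
2: 0x1a4 (blk 26, set 2) → MISS  vc=[14]
3: 0x1a0 (blk 26, set 2) → L1-HIT  vc=[14]
4: 0xf4 (blk 15, set 3) → MISS  vc=[14, 11]
5: 0x1bf (blk 27, set 3) → MISS  vc=[14, 11, 15]
6: 0x1a4 (blk 26, set 2) → L1-HIT  vc=[14, 11, 15]
7: 0x1be (blk 27, set 3) → L1-HIT  vc=[14, 11, 15]
8: 0xb8 (blk 11, set 3) → VC-HIT  vc=[14, 27, 15]
9: 0xe4 (blk 14, set 2) → VC-HIT  vc=[26, 27, 15]
10: 0xb9 (blk 11, set 3) → L1-HIT  vc=[26, 27, 15]
11: 0x6d (blk 6, set 2) → MISS  vc=[26, 27, 15, 14]
12: 0xb9 (blk 11, set 3) → L1-HIT  vc=[26, 27, 15, 14]
13: 0xf9 (blk 15, set 3) → VC-HIT  vc=[26, 27, 11, 14]
14: 0x136 (blk 19, set 3) → MISS  vc=[26, 27, 11, 14, 15]
15: 0x1bb (blk 27, set 3) → VC-HIT  vc=[26, 19, 11, 14, 15]

OUTCOME = MISS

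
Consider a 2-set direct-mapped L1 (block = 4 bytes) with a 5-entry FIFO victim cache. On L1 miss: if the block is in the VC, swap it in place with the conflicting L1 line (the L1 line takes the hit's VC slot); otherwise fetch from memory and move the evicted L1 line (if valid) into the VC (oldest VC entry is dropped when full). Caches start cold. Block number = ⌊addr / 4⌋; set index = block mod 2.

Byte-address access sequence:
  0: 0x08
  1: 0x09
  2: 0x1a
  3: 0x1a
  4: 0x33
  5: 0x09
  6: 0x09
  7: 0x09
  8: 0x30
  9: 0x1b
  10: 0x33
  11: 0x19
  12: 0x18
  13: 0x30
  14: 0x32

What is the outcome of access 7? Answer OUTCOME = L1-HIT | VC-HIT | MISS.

0: 0x8 (blk 2, set 0) → MISS  vc=[]
1: 0x9 (blk 2, set 0) → L1-HIT  vc=[]
2: 0x1a (blk 6, set 0) → MISS  vc=[2]
3: 0x1a (blk 6, set 0) → L1-HIT  vc=[2]
4: 0x33 (blk 12, set 0) → MISS  vc=[2, 6]
5: 0x9 (blk 2, set 0) → VC-HIT  vc=[12, 6]
6: 0x9 (blk 2, set 0) → L1-HIT  vc=[12, 6]
7: 0x9 (blk 2, set 0) → L1-HIT  vc=[12, 6]
8: 0x30 (blk 12, set 0) → VC-HIT  vc=[2, 6]
9: 0x1b (blk 6, set 0) → VC-HIT  vc=[2, 12]
10: 0x33 (blk 12, set 0) → VC-HIT  vc=[2, 6]
11: 0x19 (blk 6, set 0) → VC-HIT  vc=[2, 12]
12: 0x18 (blk 6, set 0) → L1-HIT  vc=[2, 12]
13: 0x30 (blk 12, set 0) → VC-HIT  vc=[2, 6]
14: 0x32 (blk 12, set 0) → L1-HIT  vc=[2, 6]

OUTCOME = L1-HIT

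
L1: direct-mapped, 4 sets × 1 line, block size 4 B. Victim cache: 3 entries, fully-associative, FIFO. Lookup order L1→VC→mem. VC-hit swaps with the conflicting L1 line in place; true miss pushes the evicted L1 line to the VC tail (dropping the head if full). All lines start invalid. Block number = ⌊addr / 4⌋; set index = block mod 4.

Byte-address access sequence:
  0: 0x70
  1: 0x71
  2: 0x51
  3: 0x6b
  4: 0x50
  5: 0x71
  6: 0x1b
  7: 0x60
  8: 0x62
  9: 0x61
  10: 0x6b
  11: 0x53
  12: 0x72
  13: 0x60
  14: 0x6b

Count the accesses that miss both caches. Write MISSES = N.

MISSES = 5

#0 0x70→b28/s0 MISS; vc=[]
#1 0x71→b28/s0 L1-HIT; vc=[]
#2 0x51→b20/s0 MISS; vc=[28]
#3 0x6b→b26/s2 MISS; vc=[28]
#4 0x50→b20/s0 L1-HIT; vc=[28]
#5 0x71→b28/s0 VC-HIT; vc=[20]
#6 0x1b→b6/s2 MISS; vc=[20,26]
#7 0x60→b24/s0 MISS; vc=[20,26,28]
#8 0x62→b24/s0 L1-HIT; vc=[20,26,28]
#9 0x61→b24/s0 L1-HIT; vc=[20,26,28]
#10 0x6b→b26/s2 VC-HIT; vc=[20,6,28]
#11 0x53→b20/s0 VC-HIT; vc=[24,6,28]
#12 0x72→b28/s0 VC-HIT; vc=[24,6,20]
#13 0x60→b24/s0 VC-HIT; vc=[28,6,20]
#14 0x6b→b26/s2 L1-HIT; vc=[28,6,20]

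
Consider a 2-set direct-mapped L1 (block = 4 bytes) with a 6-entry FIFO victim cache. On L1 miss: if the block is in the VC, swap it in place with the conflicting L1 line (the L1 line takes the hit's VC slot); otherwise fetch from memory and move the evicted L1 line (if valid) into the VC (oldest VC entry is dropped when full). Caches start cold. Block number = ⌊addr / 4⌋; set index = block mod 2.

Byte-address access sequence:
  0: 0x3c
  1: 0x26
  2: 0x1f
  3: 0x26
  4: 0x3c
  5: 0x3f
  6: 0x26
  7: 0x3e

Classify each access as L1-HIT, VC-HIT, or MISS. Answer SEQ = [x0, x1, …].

SEQ = [MISS, MISS, MISS, VC-HIT, VC-HIT, L1-HIT, VC-HIT, VC-HIT]

  [0] addr=0x3c blk=15 s=1: MISS | VC []
  [1] addr=0x26 blk=9 s=1: MISS | VC [15]
  [2] addr=0x1f blk=7 s=1: MISS | VC [15, 9]
  [3] addr=0x26 blk=9 s=1: VC-HIT | VC [15, 7]
  [4] addr=0x3c blk=15 s=1: VC-HIT | VC [9, 7]
  [5] addr=0x3f blk=15 s=1: L1-HIT | VC [9, 7]
  [6] addr=0x26 blk=9 s=1: VC-HIT | VC [15, 7]
  [7] addr=0x3e blk=15 s=1: VC-HIT | VC [9, 7]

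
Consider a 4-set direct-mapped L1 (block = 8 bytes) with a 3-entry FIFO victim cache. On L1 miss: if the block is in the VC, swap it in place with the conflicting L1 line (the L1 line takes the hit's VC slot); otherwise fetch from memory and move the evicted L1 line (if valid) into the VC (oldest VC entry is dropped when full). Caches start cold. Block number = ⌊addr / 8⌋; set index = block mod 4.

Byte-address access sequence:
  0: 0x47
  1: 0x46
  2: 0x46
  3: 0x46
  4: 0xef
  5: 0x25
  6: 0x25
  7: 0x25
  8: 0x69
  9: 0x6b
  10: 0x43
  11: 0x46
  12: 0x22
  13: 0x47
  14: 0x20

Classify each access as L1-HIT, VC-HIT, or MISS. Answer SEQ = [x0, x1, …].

0: 0x47 (blk 8, set 0) → MISS  vc=[]
1: 0x46 (blk 8, set 0) → L1-HIT  vc=[]
2: 0x46 (blk 8, set 0) → L1-HIT  vc=[]
3: 0x46 (blk 8, set 0) → L1-HIT  vc=[]
4: 0xef (blk 29, set 1) → MISS  vc=[]
5: 0x25 (blk 4, set 0) → MISS  vc=[8]
6: 0x25 (blk 4, set 0) → L1-HIT  vc=[8]
7: 0x25 (blk 4, set 0) → L1-HIT  vc=[8]
8: 0x69 (blk 13, set 1) → MISS  vc=[8, 29]
9: 0x6b (blk 13, set 1) → L1-HIT  vc=[8, 29]
10: 0x43 (blk 8, set 0) → VC-HIT  vc=[4, 29]
11: 0x46 (blk 8, set 0) → L1-HIT  vc=[4, 29]
12: 0x22 (blk 4, set 0) → VC-HIT  vc=[8, 29]
13: 0x47 (blk 8, set 0) → VC-HIT  vc=[4, 29]
14: 0x20 (blk 4, set 0) → VC-HIT  vc=[8, 29]

SEQ = [MISS, L1-HIT, L1-HIT, L1-HIT, MISS, MISS, L1-HIT, L1-HIT, MISS, L1-HIT, VC-HIT, L1-HIT, VC-HIT, VC-HIT, VC-HIT]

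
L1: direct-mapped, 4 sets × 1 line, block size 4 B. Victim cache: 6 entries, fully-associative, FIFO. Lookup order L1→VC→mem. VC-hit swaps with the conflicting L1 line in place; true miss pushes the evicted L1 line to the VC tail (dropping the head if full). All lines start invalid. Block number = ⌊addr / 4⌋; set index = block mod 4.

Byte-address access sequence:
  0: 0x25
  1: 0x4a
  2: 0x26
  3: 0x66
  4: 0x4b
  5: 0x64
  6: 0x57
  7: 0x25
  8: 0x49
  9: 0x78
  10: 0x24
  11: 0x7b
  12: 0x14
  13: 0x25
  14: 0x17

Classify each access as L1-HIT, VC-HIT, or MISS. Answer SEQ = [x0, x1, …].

#0 0x25→b9/s1 MISS; vc=[]
#1 0x4a→b18/s2 MISS; vc=[]
#2 0x26→b9/s1 L1-HIT; vc=[]
#3 0x66→b25/s1 MISS; vc=[9]
#4 0x4b→b18/s2 L1-HIT; vc=[9]
#5 0x64→b25/s1 L1-HIT; vc=[9]
#6 0x57→b21/s1 MISS; vc=[9,25]
#7 0x25→b9/s1 VC-HIT; vc=[21,25]
#8 0x49→b18/s2 L1-HIT; vc=[21,25]
#9 0x78→b30/s2 MISS; vc=[21,25,18]
#10 0x24→b9/s1 L1-HIT; vc=[21,25,18]
#11 0x7b→b30/s2 L1-HIT; vc=[21,25,18]
#12 0x14→b5/s1 MISS; vc=[21,25,18,9]
#13 0x25→b9/s1 VC-HIT; vc=[21,25,18,5]
#14 0x17→b5/s1 VC-HIT; vc=[21,25,18,9]

SEQ = [MISS, MISS, L1-HIT, MISS, L1-HIT, L1-HIT, MISS, VC-HIT, L1-HIT, MISS, L1-HIT, L1-HIT, MISS, VC-HIT, VC-HIT]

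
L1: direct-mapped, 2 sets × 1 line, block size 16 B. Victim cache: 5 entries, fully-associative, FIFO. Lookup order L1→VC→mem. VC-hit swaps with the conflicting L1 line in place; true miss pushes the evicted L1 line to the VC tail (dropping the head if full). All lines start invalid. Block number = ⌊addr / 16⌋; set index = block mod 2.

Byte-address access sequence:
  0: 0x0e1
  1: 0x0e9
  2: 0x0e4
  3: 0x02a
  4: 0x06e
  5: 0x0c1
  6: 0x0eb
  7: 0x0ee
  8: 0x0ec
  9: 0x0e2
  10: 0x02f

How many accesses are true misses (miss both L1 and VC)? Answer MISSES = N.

0: 0xe1 (blk 14, set 0) → MISS  vc=[]
1: 0xe9 (blk 14, set 0) → L1-HIT  vc=[]
2: 0xe4 (blk 14, set 0) → L1-HIT  vc=[]
3: 0x2a (blk 2, set 0) → MISS  vc=[14]
4: 0x6e (blk 6, set 0) → MISS  vc=[14, 2]
5: 0xc1 (blk 12, set 0) → MISS  vc=[14, 2, 6]
6: 0xeb (blk 14, set 0) → VC-HIT  vc=[12, 2, 6]
7: 0xee (blk 14, set 0) → L1-HIT  vc=[12, 2, 6]
8: 0xec (blk 14, set 0) → L1-HIT  vc=[12, 2, 6]
9: 0xe2 (blk 14, set 0) → L1-HIT  vc=[12, 2, 6]
10: 0x2f (blk 2, set 0) → VC-HIT  vc=[12, 14, 6]

MISSES = 4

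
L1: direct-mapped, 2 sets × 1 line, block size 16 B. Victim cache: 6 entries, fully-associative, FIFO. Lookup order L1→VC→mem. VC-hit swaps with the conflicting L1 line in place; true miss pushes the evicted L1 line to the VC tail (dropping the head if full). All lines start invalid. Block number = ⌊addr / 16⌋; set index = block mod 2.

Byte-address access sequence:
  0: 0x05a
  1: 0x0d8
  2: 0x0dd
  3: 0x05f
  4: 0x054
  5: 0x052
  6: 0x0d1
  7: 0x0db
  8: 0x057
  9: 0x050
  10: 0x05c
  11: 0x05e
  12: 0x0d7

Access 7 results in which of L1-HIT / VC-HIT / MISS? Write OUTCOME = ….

  [0] addr=0x5a blk=5 s=1: MISS | VC []
  [1] addr=0xd8 blk=13 s=1: MISS | VC [5]
  [2] addr=0xdd blk=13 s=1: L1-HIT | VC [5]
  [3] addr=0x5f blk=5 s=1: VC-HIT | VC [13]
  [4] addr=0x54 blk=5 s=1: L1-HIT | VC [13]
  [5] addr=0x52 blk=5 s=1: L1-HIT | VC [13]
  [6] addr=0xd1 blk=13 s=1: VC-HIT | VC [5]
  [7] addr=0xdb blk=13 s=1: L1-HIT | VC [5]
  [8] addr=0x57 blk=5 s=1: VC-HIT | VC [13]
  [9] addr=0x50 blk=5 s=1: L1-HIT | VC [13]
  [10] addr=0x5c blk=5 s=1: L1-HIT | VC [13]
  [11] addr=0x5e blk=5 s=1: L1-HIT | VC [13]
  [12] addr=0xd7 blk=13 s=1: VC-HIT | VC [5]

OUTCOME = L1-HIT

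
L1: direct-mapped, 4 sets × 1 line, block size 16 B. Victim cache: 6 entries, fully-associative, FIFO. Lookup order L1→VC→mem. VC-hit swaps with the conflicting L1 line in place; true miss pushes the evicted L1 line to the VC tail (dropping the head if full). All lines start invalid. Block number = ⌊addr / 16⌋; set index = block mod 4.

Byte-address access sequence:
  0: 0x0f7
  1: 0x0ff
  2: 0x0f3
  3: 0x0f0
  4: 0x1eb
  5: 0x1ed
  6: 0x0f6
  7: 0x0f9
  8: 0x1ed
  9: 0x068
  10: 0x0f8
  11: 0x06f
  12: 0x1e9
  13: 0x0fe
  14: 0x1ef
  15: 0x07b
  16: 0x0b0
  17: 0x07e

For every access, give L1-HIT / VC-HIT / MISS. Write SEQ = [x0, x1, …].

SEQ = [MISS, L1-HIT, L1-HIT, L1-HIT, MISS, L1-HIT, L1-HIT, L1-HIT, L1-HIT, MISS, L1-HIT, L1-HIT, VC-HIT, L1-HIT, L1-HIT, MISS, MISS, VC-HIT]

  [0] addr=0xf7 blk=15 s=3: MISS | VC []
  [1] addr=0xff blk=15 s=3: L1-HIT | VC []
  [2] addr=0xf3 blk=15 s=3: L1-HIT | VC []
  [3] addr=0xf0 blk=15 s=3: L1-HIT | VC []
  [4] addr=0x1eb blk=30 s=2: MISS | VC []
  [5] addr=0x1ed blk=30 s=2: L1-HIT | VC []
  [6] addr=0xf6 blk=15 s=3: L1-HIT | VC []
  [7] addr=0xf9 blk=15 s=3: L1-HIT | VC []
  [8] addr=0x1ed blk=30 s=2: L1-HIT | VC []
  [9] addr=0x68 blk=6 s=2: MISS | VC [30]
  [10] addr=0xf8 blk=15 s=3: L1-HIT | VC [30]
  [11] addr=0x6f blk=6 s=2: L1-HIT | VC [30]
  [12] addr=0x1e9 blk=30 s=2: VC-HIT | VC [6]
  [13] addr=0xfe blk=15 s=3: L1-HIT | VC [6]
  [14] addr=0x1ef blk=30 s=2: L1-HIT | VC [6]
  [15] addr=0x7b blk=7 s=3: MISS | VC [6, 15]
  [16] addr=0xb0 blk=11 s=3: MISS | VC [6, 15, 7]
  [17] addr=0x7e blk=7 s=3: VC-HIT | VC [6, 15, 11]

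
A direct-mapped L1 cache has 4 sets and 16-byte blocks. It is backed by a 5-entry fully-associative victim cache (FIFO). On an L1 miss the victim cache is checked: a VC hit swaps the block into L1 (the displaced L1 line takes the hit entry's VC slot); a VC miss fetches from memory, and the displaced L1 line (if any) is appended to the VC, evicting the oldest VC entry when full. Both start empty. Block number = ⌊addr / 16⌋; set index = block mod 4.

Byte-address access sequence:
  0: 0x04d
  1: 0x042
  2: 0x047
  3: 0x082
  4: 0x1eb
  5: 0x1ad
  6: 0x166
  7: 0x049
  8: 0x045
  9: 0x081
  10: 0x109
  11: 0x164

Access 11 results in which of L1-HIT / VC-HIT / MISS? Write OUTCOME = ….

0: 0x4d (blk 4, set 0) → MISS  vc=[]
1: 0x42 (blk 4, set 0) → L1-HIT  vc=[]
2: 0x47 (blk 4, set 0) → L1-HIT  vc=[]
3: 0x82 (blk 8, set 0) → MISS  vc=[4]
4: 0x1eb (blk 30, set 2) → MISS  vc=[4]
5: 0x1ad (blk 26, set 2) → MISS  vc=[4, 30]
6: 0x166 (blk 22, set 2) → MISS  vc=[4, 30, 26]
7: 0x49 (blk 4, set 0) → VC-HIT  vc=[8, 30, 26]
8: 0x45 (blk 4, set 0) → L1-HIT  vc=[8, 30, 26]
9: 0x81 (blk 8, set 0) → VC-HIT  vc=[4, 30, 26]
10: 0x109 (blk 16, set 0) → MISS  vc=[4, 30, 26, 8]
11: 0x164 (blk 22, set 2) → L1-HIT  vc=[4, 30, 26, 8]

OUTCOME = L1-HIT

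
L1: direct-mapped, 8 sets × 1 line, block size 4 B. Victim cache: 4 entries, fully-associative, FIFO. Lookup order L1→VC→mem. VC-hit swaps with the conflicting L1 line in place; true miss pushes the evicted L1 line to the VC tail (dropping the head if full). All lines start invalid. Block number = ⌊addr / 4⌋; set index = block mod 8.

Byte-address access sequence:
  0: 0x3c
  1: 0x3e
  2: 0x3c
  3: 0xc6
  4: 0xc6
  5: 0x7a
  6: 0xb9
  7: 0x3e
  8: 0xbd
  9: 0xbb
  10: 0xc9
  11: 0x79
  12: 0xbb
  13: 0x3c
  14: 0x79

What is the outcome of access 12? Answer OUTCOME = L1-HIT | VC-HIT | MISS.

0: 0x3c (blk 15, set 7) → MISS  vc=[]
1: 0x3e (blk 15, set 7) → L1-HIT  vc=[]
2: 0x3c (blk 15, set 7) → L1-HIT  vc=[]
3: 0xc6 (blk 49, set 1) → MISS  vc=[]
4: 0xc6 (blk 49, set 1) → L1-HIT  vc=[]
5: 0x7a (blk 30, set 6) → MISS  vc=[]
6: 0xb9 (blk 46, set 6) → MISS  vc=[30]
7: 0x3e (blk 15, set 7) → L1-HIT  vc=[30]
8: 0xbd (blk 47, set 7) → MISS  vc=[30, 15]
9: 0xbb (blk 46, set 6) → L1-HIT  vc=[30, 15]
10: 0xc9 (blk 50, set 2) → MISS  vc=[30, 15]
11: 0x79 (blk 30, set 6) → VC-HIT  vc=[46, 15]
12: 0xbb (blk 46, set 6) → VC-HIT  vc=[30, 15]
13: 0x3c (blk 15, set 7) → VC-HIT  vc=[30, 47]
14: 0x79 (blk 30, set 6) → VC-HIT  vc=[46, 47]

OUTCOME = VC-HIT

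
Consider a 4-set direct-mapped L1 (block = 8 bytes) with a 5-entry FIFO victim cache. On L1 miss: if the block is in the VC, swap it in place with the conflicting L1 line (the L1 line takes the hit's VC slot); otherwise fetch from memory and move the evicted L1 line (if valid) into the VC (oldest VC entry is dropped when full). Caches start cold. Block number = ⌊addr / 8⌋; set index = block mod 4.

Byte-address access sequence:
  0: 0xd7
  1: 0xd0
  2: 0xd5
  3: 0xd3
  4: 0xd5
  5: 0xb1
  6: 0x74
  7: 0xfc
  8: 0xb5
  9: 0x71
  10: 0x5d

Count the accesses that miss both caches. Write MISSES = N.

MISSES = 5

#0 0xd7→b26/s2 MISS; vc=[]
#1 0xd0→b26/s2 L1-HIT; vc=[]
#2 0xd5→b26/s2 L1-HIT; vc=[]
#3 0xd3→b26/s2 L1-HIT; vc=[]
#4 0xd5→b26/s2 L1-HIT; vc=[]
#5 0xb1→b22/s2 MISS; vc=[26]
#6 0x74→b14/s2 MISS; vc=[26,22]
#7 0xfc→b31/s3 MISS; vc=[26,22]
#8 0xb5→b22/s2 VC-HIT; vc=[26,14]
#9 0x71→b14/s2 VC-HIT; vc=[26,22]
#10 0x5d→b11/s3 MISS; vc=[26,22,31]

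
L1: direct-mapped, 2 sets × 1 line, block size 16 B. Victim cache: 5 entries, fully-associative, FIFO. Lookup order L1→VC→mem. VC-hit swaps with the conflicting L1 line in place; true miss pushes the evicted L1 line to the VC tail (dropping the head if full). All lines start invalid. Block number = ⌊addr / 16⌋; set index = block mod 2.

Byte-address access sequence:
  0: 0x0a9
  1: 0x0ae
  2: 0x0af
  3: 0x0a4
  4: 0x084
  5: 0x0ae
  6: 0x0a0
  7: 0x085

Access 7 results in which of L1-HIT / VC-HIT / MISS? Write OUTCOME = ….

  [0] addr=0xa9 blk=10 s=0: MISS | VC []
  [1] addr=0xae blk=10 s=0: L1-HIT | VC []
  [2] addr=0xaf blk=10 s=0: L1-HIT | VC []
  [3] addr=0xa4 blk=10 s=0: L1-HIT | VC []
  [4] addr=0x84 blk=8 s=0: MISS | VC [10]
  [5] addr=0xae blk=10 s=0: VC-HIT | VC [8]
  [6] addr=0xa0 blk=10 s=0: L1-HIT | VC [8]
  [7] addr=0x85 blk=8 s=0: VC-HIT | VC [10]

OUTCOME = VC-HIT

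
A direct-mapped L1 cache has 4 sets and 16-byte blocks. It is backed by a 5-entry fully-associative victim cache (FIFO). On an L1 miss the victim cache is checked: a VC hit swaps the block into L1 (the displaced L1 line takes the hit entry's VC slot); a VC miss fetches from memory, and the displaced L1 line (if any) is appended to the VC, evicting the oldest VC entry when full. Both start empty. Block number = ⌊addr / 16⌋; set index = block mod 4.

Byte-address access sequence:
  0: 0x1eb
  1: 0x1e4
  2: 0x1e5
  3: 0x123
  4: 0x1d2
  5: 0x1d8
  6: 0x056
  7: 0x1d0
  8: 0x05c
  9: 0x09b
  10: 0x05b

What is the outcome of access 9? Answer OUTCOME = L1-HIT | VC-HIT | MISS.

#0 0x1eb→b30/s2 MISS; vc=[]
#1 0x1e4→b30/s2 L1-HIT; vc=[]
#2 0x1e5→b30/s2 L1-HIT; vc=[]
#3 0x123→b18/s2 MISS; vc=[30]
#4 0x1d2→b29/s1 MISS; vc=[30]
#5 0x1d8→b29/s1 L1-HIT; vc=[30]
#6 0x56→b5/s1 MISS; vc=[30,29]
#7 0x1d0→b29/s1 VC-HIT; vc=[30,5]
#8 0x5c→b5/s1 VC-HIT; vc=[30,29]
#9 0x9b→b9/s1 MISS; vc=[30,29,5]
#10 0x5b→b5/s1 VC-HIT; vc=[30,29,9]

OUTCOME = MISS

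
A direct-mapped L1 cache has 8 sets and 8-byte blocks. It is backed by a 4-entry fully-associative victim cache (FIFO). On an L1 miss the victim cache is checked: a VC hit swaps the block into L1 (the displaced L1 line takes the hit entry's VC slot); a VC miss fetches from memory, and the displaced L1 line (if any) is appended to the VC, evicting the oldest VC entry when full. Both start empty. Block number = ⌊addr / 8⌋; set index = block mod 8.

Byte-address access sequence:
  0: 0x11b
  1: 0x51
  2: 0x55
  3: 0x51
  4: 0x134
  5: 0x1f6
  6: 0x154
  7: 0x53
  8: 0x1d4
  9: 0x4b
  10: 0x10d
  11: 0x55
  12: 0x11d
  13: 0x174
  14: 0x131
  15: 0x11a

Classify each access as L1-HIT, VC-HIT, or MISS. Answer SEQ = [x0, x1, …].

SEQ = [MISS, MISS, L1-HIT, L1-HIT, MISS, MISS, MISS, VC-HIT, MISS, MISS, MISS, VC-HIT, L1-HIT, MISS, MISS, L1-HIT]

#0 0x11b→b35/s3 MISS; vc=[]
#1 0x51→b10/s2 MISS; vc=[]
#2 0x55→b10/s2 L1-HIT; vc=[]
#3 0x51→b10/s2 L1-HIT; vc=[]
#4 0x134→b38/s6 MISS; vc=[]
#5 0x1f6→b62/s6 MISS; vc=[38]
#6 0x154→b42/s2 MISS; vc=[38,10]
#7 0x53→b10/s2 VC-HIT; vc=[38,42]
#8 0x1d4→b58/s2 MISS; vc=[38,42,10]
#9 0x4b→b9/s1 MISS; vc=[38,42,10]
#10 0x10d→b33/s1 MISS; vc=[38,42,10,9]
#11 0x55→b10/s2 VC-HIT; vc=[38,42,58,9]
#12 0x11d→b35/s3 L1-HIT; vc=[38,42,58,9]
#13 0x174→b46/s6 MISS; vc=[42,58,9,62]
#14 0x131→b38/s6 MISS; vc=[58,9,62,46]
#15 0x11a→b35/s3 L1-HIT; vc=[58,9,62,46]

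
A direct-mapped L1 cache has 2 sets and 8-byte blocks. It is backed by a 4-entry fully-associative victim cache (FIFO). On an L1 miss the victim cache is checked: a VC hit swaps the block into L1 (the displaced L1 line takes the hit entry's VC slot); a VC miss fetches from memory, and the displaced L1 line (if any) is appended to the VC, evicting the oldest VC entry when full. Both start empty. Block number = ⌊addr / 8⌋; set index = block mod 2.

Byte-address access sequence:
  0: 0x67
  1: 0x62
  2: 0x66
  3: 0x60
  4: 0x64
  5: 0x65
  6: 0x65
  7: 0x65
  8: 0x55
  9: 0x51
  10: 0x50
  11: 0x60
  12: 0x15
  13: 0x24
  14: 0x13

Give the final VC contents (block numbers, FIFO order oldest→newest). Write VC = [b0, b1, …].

0: 0x67 (blk 12, set 0) → MISS  vc=[]
1: 0x62 (blk 12, set 0) → L1-HIT  vc=[]
2: 0x66 (blk 12, set 0) → L1-HIT  vc=[]
3: 0x60 (blk 12, set 0) → L1-HIT  vc=[]
4: 0x64 (blk 12, set 0) → L1-HIT  vc=[]
5: 0x65 (blk 12, set 0) → L1-HIT  vc=[]
6: 0x65 (blk 12, set 0) → L1-HIT  vc=[]
7: 0x65 (blk 12, set 0) → L1-HIT  vc=[]
8: 0x55 (blk 10, set 0) → MISS  vc=[12]
9: 0x51 (blk 10, set 0) → L1-HIT  vc=[12]
10: 0x50 (blk 10, set 0) → L1-HIT  vc=[12]
11: 0x60 (blk 12, set 0) → VC-HIT  vc=[10]
12: 0x15 (blk 2, set 0) → MISS  vc=[10, 12]
13: 0x24 (blk 4, set 0) → MISS  vc=[10, 12, 2]
14: 0x13 (blk 2, set 0) → VC-HIT  vc=[10, 12, 4]

VC = [10, 12, 4]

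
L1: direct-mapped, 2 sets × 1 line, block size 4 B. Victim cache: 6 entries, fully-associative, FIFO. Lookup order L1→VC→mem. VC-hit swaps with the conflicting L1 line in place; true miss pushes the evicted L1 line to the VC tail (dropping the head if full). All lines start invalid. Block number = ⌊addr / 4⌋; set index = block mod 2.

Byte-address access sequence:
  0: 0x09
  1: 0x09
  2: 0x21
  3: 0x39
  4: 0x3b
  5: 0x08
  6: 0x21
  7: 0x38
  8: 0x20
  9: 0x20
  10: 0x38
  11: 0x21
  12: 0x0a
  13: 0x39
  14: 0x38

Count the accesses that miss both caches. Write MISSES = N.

MISSES = 3

  [0] addr=0x9 blk=2 s=0: MISS | VC []
  [1] addr=0x9 blk=2 s=0: L1-HIT | VC []
  [2] addr=0x21 blk=8 s=0: MISS | VC [2]
  [3] addr=0x39 blk=14 s=0: MISS | VC [2, 8]
  [4] addr=0x3b blk=14 s=0: L1-HIT | VC [2, 8]
  [5] addr=0x8 blk=2 s=0: VC-HIT | VC [14, 8]
  [6] addr=0x21 blk=8 s=0: VC-HIT | VC [14, 2]
  [7] addr=0x38 blk=14 s=0: VC-HIT | VC [8, 2]
  [8] addr=0x20 blk=8 s=0: VC-HIT | VC [14, 2]
  [9] addr=0x20 blk=8 s=0: L1-HIT | VC [14, 2]
  [10] addr=0x38 blk=14 s=0: VC-HIT | VC [8, 2]
  [11] addr=0x21 blk=8 s=0: VC-HIT | VC [14, 2]
  [12] addr=0xa blk=2 s=0: VC-HIT | VC [14, 8]
  [13] addr=0x39 blk=14 s=0: VC-HIT | VC [2, 8]
  [14] addr=0x38 blk=14 s=0: L1-HIT | VC [2, 8]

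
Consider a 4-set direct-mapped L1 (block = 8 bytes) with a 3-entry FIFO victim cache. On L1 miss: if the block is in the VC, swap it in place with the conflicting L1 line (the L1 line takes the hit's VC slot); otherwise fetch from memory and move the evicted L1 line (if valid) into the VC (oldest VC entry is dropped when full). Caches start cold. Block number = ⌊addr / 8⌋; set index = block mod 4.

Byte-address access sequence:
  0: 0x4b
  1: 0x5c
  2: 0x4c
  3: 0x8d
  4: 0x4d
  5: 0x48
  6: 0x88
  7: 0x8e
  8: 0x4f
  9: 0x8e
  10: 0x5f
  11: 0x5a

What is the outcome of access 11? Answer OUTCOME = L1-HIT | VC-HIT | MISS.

#0 0x4b→b9/s1 MISS; vc=[]
#1 0x5c→b11/s3 MISS; vc=[]
#2 0x4c→b9/s1 L1-HIT; vc=[]
#3 0x8d→b17/s1 MISS; vc=[9]
#4 0x4d→b9/s1 VC-HIT; vc=[17]
#5 0x48→b9/s1 L1-HIT; vc=[17]
#6 0x88→b17/s1 VC-HIT; vc=[9]
#7 0x8e→b17/s1 L1-HIT; vc=[9]
#8 0x4f→b9/s1 VC-HIT; vc=[17]
#9 0x8e→b17/s1 VC-HIT; vc=[9]
#10 0x5f→b11/s3 L1-HIT; vc=[9]
#11 0x5a→b11/s3 L1-HIT; vc=[9]

OUTCOME = L1-HIT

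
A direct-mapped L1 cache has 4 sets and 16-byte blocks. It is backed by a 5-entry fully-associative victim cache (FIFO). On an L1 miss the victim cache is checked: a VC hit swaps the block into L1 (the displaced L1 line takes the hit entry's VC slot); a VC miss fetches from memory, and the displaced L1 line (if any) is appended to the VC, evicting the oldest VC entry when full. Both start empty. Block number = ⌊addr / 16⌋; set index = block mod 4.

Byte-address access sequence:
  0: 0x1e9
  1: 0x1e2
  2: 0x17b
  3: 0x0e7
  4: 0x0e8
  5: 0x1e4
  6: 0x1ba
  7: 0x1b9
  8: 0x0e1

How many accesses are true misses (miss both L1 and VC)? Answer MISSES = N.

0: 0x1e9 (blk 30, set 2) → MISS  vc=[]
1: 0x1e2 (blk 30, set 2) → L1-HIT  vc=[]
2: 0x17b (blk 23, set 3) → MISS  vc=[]
3: 0xe7 (blk 14, set 2) → MISS  vc=[30]
4: 0xe8 (blk 14, set 2) → L1-HIT  vc=[30]
5: 0x1e4 (blk 30, set 2) → VC-HIT  vc=[14]
6: 0x1ba (blk 27, set 3) → MISS  vc=[14, 23]
7: 0x1b9 (blk 27, set 3) → L1-HIT  vc=[14, 23]
8: 0xe1 (blk 14, set 2) → VC-HIT  vc=[30, 23]

MISSES = 4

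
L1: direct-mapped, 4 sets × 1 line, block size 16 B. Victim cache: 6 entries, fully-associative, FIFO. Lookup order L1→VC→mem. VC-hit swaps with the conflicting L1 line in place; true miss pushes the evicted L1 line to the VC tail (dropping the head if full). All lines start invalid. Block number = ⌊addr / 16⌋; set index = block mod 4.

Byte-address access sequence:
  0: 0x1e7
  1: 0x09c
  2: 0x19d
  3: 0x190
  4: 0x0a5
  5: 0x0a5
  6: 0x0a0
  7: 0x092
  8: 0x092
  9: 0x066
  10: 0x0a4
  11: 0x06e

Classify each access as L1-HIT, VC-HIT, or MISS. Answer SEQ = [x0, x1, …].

SEQ = [MISS, MISS, MISS, L1-HIT, MISS, L1-HIT, L1-HIT, VC-HIT, L1-HIT, MISS, VC-HIT, VC-HIT]

0: 0x1e7 (blk 30, set 2) → MISS  vc=[]
1: 0x9c (blk 9, set 1) → MISS  vc=[]
2: 0x19d (blk 25, set 1) → MISS  vc=[9]
3: 0x190 (blk 25, set 1) → L1-HIT  vc=[9]
4: 0xa5 (blk 10, set 2) → MISS  vc=[9, 30]
5: 0xa5 (blk 10, set 2) → L1-HIT  vc=[9, 30]
6: 0xa0 (blk 10, set 2) → L1-HIT  vc=[9, 30]
7: 0x92 (blk 9, set 1) → VC-HIT  vc=[25, 30]
8: 0x92 (blk 9, set 1) → L1-HIT  vc=[25, 30]
9: 0x66 (blk 6, set 2) → MISS  vc=[25, 30, 10]
10: 0xa4 (blk 10, set 2) → VC-HIT  vc=[25, 30, 6]
11: 0x6e (blk 6, set 2) → VC-HIT  vc=[25, 30, 10]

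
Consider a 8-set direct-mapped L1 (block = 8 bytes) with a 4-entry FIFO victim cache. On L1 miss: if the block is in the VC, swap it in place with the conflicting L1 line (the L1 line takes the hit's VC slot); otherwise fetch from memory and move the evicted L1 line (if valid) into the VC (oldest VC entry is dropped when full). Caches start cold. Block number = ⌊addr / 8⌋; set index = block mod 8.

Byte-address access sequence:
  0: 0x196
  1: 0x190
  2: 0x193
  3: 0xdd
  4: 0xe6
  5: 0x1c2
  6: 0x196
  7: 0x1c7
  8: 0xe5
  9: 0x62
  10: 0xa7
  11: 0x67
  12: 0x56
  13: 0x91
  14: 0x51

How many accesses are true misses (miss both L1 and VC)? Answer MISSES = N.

MISSES = 8

  [0] addr=0x196 blk=50 s=2: MISS | VC []
  [1] addr=0x190 blk=50 s=2: L1-HIT | VC []
  [2] addr=0x193 blk=50 s=2: L1-HIT | VC []
  [3] addr=0xdd blk=27 s=3: MISS | VC []
  [4] addr=0xe6 blk=28 s=4: MISS | VC []
  [5] addr=0x1c2 blk=56 s=0: MISS | VC []
  [6] addr=0x196 blk=50 s=2: L1-HIT | VC []
  [7] addr=0x1c7 blk=56 s=0: L1-HIT | VC []
  [8] addr=0xe5 blk=28 s=4: L1-HIT | VC []
  [9] addr=0x62 blk=12 s=4: MISS | VC [28]
  [10] addr=0xa7 blk=20 s=4: MISS | VC [28, 12]
  [11] addr=0x67 blk=12 s=4: VC-HIT | VC [28, 20]
  [12] addr=0x56 blk=10 s=2: MISS | VC [28, 20, 50]
  [13] addr=0x91 blk=18 s=2: MISS | VC [28, 20, 50, 10]
  [14] addr=0x51 blk=10 s=2: VC-HIT | VC [28, 20, 50, 18]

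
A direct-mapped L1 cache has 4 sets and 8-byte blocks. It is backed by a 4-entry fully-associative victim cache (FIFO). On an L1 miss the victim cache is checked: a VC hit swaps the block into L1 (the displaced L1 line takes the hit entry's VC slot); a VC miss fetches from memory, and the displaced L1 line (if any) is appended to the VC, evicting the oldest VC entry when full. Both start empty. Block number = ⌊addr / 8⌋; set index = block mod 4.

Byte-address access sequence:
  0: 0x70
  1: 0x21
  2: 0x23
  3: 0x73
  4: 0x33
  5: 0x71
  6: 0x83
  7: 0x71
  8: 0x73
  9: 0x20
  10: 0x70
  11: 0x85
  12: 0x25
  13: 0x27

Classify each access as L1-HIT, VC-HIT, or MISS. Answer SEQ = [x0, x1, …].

#0 0x70→b14/s2 MISS; vc=[]
#1 0x21→b4/s0 MISS; vc=[]
#2 0x23→b4/s0 L1-HIT; vc=[]
#3 0x73→b14/s2 L1-HIT; vc=[]
#4 0x33→b6/s2 MISS; vc=[14]
#5 0x71→b14/s2 VC-HIT; vc=[6]
#6 0x83→b16/s0 MISS; vc=[6,4]
#7 0x71→b14/s2 L1-HIT; vc=[6,4]
#8 0x73→b14/s2 L1-HIT; vc=[6,4]
#9 0x20→b4/s0 VC-HIT; vc=[6,16]
#10 0x70→b14/s2 L1-HIT; vc=[6,16]
#11 0x85→b16/s0 VC-HIT; vc=[6,4]
#12 0x25→b4/s0 VC-HIT; vc=[6,16]
#13 0x27→b4/s0 L1-HIT; vc=[6,16]

SEQ = [MISS, MISS, L1-HIT, L1-HIT, MISS, VC-HIT, MISS, L1-HIT, L1-HIT, VC-HIT, L1-HIT, VC-HIT, VC-HIT, L1-HIT]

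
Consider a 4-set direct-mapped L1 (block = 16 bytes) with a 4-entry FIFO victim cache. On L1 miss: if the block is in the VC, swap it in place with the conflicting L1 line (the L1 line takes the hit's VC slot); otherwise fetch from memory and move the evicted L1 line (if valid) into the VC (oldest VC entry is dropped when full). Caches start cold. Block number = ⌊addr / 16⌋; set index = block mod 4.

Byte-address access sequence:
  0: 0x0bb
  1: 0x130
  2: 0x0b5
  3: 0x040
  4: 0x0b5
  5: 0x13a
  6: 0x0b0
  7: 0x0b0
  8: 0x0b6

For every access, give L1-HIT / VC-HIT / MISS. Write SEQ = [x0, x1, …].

SEQ = [MISS, MISS, VC-HIT, MISS, L1-HIT, VC-HIT, VC-HIT, L1-HIT, L1-HIT]

#0 0xbb→b11/s3 MISS; vc=[]
#1 0x130→b19/s3 MISS; vc=[11]
#2 0xb5→b11/s3 VC-HIT; vc=[19]
#3 0x40→b4/s0 MISS; vc=[19]
#4 0xb5→b11/s3 L1-HIT; vc=[19]
#5 0x13a→b19/s3 VC-HIT; vc=[11]
#6 0xb0→b11/s3 VC-HIT; vc=[19]
#7 0xb0→b11/s3 L1-HIT; vc=[19]
#8 0xb6→b11/s3 L1-HIT; vc=[19]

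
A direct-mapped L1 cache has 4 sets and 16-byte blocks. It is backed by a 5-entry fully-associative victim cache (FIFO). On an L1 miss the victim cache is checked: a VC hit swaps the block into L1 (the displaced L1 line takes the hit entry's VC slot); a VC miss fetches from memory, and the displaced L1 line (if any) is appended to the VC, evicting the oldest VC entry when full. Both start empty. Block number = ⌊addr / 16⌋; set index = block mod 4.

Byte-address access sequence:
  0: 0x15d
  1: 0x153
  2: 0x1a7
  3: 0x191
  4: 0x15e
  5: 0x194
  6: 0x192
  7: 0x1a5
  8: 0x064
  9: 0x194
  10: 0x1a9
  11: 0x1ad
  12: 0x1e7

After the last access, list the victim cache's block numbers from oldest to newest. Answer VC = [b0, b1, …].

#0 0x15d→b21/s1 MISS; vc=[]
#1 0x153→b21/s1 L1-HIT; vc=[]
#2 0x1a7→b26/s2 MISS; vc=[]
#3 0x191→b25/s1 MISS; vc=[21]
#4 0x15e→b21/s1 VC-HIT; vc=[25]
#5 0x194→b25/s1 VC-HIT; vc=[21]
#6 0x192→b25/s1 L1-HIT; vc=[21]
#7 0x1a5→b26/s2 L1-HIT; vc=[21]
#8 0x64→b6/s2 MISS; vc=[21,26]
#9 0x194→b25/s1 L1-HIT; vc=[21,26]
#10 0x1a9→b26/s2 VC-HIT; vc=[21,6]
#11 0x1ad→b26/s2 L1-HIT; vc=[21,6]
#12 0x1e7→b30/s2 MISS; vc=[21,6,26]

VC = [21, 6, 26]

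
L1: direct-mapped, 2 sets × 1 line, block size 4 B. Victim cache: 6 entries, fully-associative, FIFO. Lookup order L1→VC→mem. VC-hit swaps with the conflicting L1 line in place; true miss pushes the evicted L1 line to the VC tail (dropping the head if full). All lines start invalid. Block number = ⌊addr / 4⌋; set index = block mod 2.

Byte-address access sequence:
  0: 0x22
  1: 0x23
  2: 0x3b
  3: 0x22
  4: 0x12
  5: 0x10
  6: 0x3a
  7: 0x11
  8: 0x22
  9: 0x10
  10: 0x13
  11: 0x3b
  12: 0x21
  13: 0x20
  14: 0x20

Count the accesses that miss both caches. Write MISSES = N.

#0 0x22→b8/s0 MISS; vc=[]
#1 0x23→b8/s0 L1-HIT; vc=[]
#2 0x3b→b14/s0 MISS; vc=[8]
#3 0x22→b8/s0 VC-HIT; vc=[14]
#4 0x12→b4/s0 MISS; vc=[14,8]
#5 0x10→b4/s0 L1-HIT; vc=[14,8]
#6 0x3a→b14/s0 VC-HIT; vc=[4,8]
#7 0x11→b4/s0 VC-HIT; vc=[14,8]
#8 0x22→b8/s0 VC-HIT; vc=[14,4]
#9 0x10→b4/s0 VC-HIT; vc=[14,8]
#10 0x13→b4/s0 L1-HIT; vc=[14,8]
#11 0x3b→b14/s0 VC-HIT; vc=[4,8]
#12 0x21→b8/s0 VC-HIT; vc=[4,14]
#13 0x20→b8/s0 L1-HIT; vc=[4,14]
#14 0x20→b8/s0 L1-HIT; vc=[4,14]

MISSES = 3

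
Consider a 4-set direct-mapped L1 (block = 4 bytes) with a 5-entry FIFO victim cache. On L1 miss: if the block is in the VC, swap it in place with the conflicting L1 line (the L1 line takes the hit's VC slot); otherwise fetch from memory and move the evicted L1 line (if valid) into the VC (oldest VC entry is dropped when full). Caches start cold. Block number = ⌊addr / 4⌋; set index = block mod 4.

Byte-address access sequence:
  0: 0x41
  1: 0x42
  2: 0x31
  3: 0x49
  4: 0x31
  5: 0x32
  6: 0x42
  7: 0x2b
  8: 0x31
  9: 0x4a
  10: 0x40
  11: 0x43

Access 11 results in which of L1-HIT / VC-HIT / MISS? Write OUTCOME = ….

OUTCOME = L1-HIT

  [0] addr=0x41 blk=16 s=0: MISS | VC []
  [1] addr=0x42 blk=16 s=0: L1-HIT | VC []
  [2] addr=0x31 blk=12 s=0: MISS | VC [16]
  [3] addr=0x49 blk=18 s=2: MISS | VC [16]
  [4] addr=0x31 blk=12 s=0: L1-HIT | VC [16]
  [5] addr=0x32 blk=12 s=0: L1-HIT | VC [16]
  [6] addr=0x42 blk=16 s=0: VC-HIT | VC [12]
  [7] addr=0x2b blk=10 s=2: MISS | VC [12, 18]
  [8] addr=0x31 blk=12 s=0: VC-HIT | VC [16, 18]
  [9] addr=0x4a blk=18 s=2: VC-HIT | VC [16, 10]
  [10] addr=0x40 blk=16 s=0: VC-HIT | VC [12, 10]
  [11] addr=0x43 blk=16 s=0: L1-HIT | VC [12, 10]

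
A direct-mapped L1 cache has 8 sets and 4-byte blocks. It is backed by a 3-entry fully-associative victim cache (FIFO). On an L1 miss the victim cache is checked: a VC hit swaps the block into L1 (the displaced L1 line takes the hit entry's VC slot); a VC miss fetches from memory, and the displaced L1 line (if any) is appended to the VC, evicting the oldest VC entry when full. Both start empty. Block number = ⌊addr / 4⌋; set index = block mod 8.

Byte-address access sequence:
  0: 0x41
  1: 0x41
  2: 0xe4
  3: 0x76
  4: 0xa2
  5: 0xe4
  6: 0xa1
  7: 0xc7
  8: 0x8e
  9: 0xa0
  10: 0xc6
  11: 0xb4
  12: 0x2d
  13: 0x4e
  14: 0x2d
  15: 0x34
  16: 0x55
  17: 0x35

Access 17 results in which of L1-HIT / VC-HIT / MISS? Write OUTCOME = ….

OUTCOME = VC-HIT

0: 0x41 (blk 16, set 0) → MISS  vc=[]
1: 0x41 (blk 16, set 0) → L1-HIT  vc=[]
2: 0xe4 (blk 57, set 1) → MISS  vc=[]
3: 0x76 (blk 29, set 5) → MISS  vc=[]
4: 0xa2 (blk 40, set 0) → MISS  vc=[16]
5: 0xe4 (blk 57, set 1) → L1-HIT  vc=[16]
6: 0xa1 (blk 40, set 0) → L1-HIT  vc=[16]
7: 0xc7 (blk 49, set 1) → MISS  vc=[16, 57]
8: 0x8e (blk 35, set 3) → MISS  vc=[16, 57]
9: 0xa0 (blk 40, set 0) → L1-HIT  vc=[16, 57]
10: 0xc6 (blk 49, set 1) → L1-HIT  vc=[16, 57]
11: 0xb4 (blk 45, set 5) → MISS  vc=[16, 57, 29]
12: 0x2d (blk 11, set 3) → MISS  vc=[57, 29, 35]
13: 0x4e (blk 19, set 3) → MISS  vc=[29, 35, 11]
14: 0x2d (blk 11, set 3) → VC-HIT  vc=[29, 35, 19]
15: 0x34 (blk 13, set 5) → MISS  vc=[35, 19, 45]
16: 0x55 (blk 21, set 5) → MISS  vc=[19, 45, 13]
17: 0x35 (blk 13, set 5) → VC-HIT  vc=[19, 45, 21]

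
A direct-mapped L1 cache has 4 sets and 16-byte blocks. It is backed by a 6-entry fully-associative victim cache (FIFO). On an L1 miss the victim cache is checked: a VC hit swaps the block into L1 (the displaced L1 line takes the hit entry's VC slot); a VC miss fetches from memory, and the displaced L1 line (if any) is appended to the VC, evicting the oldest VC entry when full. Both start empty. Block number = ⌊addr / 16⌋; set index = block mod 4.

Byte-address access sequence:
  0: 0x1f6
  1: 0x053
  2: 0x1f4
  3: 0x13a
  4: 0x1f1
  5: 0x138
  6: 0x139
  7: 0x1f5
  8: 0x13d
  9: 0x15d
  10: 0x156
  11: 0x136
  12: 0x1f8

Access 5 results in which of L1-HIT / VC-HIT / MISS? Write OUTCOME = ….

  [0] addr=0x1f6 blk=31 s=3: MISS | VC []
  [1] addr=0x53 blk=5 s=1: MISS | VC []
  [2] addr=0x1f4 blk=31 s=3: L1-HIT | VC []
  [3] addr=0x13a blk=19 s=3: MISS | VC [31]
  [4] addr=0x1f1 blk=31 s=3: VC-HIT | VC [19]
  [5] addr=0x138 blk=19 s=3: VC-HIT | VC [31]
  [6] addr=0x139 blk=19 s=3: L1-HIT | VC [31]
  [7] addr=0x1f5 blk=31 s=3: VC-HIT | VC [19]
  [8] addr=0x13d blk=19 s=3: VC-HIT | VC [31]
  [9] addr=0x15d blk=21 s=1: MISS | VC [31, 5]
  [10] addr=0x156 blk=21 s=1: L1-HIT | VC [31, 5]
  [11] addr=0x136 blk=19 s=3: L1-HIT | VC [31, 5]
  [12] addr=0x1f8 blk=31 s=3: VC-HIT | VC [19, 5]

OUTCOME = VC-HIT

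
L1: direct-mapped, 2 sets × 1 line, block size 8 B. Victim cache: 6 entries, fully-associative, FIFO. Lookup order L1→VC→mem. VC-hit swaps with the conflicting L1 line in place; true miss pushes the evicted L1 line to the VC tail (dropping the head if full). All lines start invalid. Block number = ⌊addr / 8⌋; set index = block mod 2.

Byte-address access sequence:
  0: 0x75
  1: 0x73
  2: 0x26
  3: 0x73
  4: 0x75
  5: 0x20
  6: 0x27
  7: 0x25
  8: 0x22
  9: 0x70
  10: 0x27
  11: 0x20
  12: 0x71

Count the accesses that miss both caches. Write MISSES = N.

0: 0x75 (blk 14, set 0) → MISS  vc=[]
1: 0x73 (blk 14, set 0) → L1-HIT  vc=[]
2: 0x26 (blk 4, set 0) → MISS  vc=[14]
3: 0x73 (blk 14, set 0) → VC-HIT  vc=[4]
4: 0x75 (blk 14, set 0) → L1-HIT  vc=[4]
5: 0x20 (blk 4, set 0) → VC-HIT  vc=[14]
6: 0x27 (blk 4, set 0) → L1-HIT  vc=[14]
7: 0x25 (blk 4, set 0) → L1-HIT  vc=[14]
8: 0x22 (blk 4, set 0) → L1-HIT  vc=[14]
9: 0x70 (blk 14, set 0) → VC-HIT  vc=[4]
10: 0x27 (blk 4, set 0) → VC-HIT  vc=[14]
11: 0x20 (blk 4, set 0) → L1-HIT  vc=[14]
12: 0x71 (blk 14, set 0) → VC-HIT  vc=[4]

MISSES = 2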